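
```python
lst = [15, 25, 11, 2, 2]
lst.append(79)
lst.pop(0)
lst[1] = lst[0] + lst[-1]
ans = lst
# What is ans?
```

Trace:
`lst = [15, 25, 11, 2, 2]` → lst = [15, 25, 11, 2, 2]
`lst.append(79)` → lst = [15, 25, 11, 2, 2, 79]
`lst.pop(0)` → lst = [25, 11, 2, 2, 79]
`lst[1] = lst[0] + lst[-1]` → lst = [25, 104, 2, 2, 79]
`ans = lst` → ans = [25, 104, 2, 2, 79]
So ans = [25, 104, 2, 2, 79]

Answer: [25, 104, 2, 2, 79]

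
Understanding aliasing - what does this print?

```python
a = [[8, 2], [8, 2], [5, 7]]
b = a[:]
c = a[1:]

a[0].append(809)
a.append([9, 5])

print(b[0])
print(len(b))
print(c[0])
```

Key concept: slice with nested mutation.
Step by step:
`a = [[8, 2], [8, 2], [5, 7]]` → a = [[8, 2], [8, 2], [5, 7]]
`b = a[:]` → b = [[8, 2], [8, 2], [5, 7]]
`c = a[1:]` → c = [[8, 2], [5, 7]]
`a[0].append(809)` → a = [[8, 2, 809], [8, 2], [5, 7]]; b = [[8, 2, 809], [8, 2], [5, 7]]
`a.append([9, 5])` → a = [[8, 2, 809], [8, 2], [5, 7], [9, 5]]
`print(b[0])` → prints [8, 2, 809]
`print(len(b))` → prints 3
`print(c[0])` → prints [8, 2]

Answer:
[8, 2, 809]
3
[8, 2]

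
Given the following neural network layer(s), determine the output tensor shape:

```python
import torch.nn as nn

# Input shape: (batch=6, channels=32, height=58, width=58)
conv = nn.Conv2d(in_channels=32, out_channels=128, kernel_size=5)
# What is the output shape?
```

Input: (6, 32, 58, 58) -> Output: (6, 128, 54, 54)

Answer: (6, 128, 54, 54)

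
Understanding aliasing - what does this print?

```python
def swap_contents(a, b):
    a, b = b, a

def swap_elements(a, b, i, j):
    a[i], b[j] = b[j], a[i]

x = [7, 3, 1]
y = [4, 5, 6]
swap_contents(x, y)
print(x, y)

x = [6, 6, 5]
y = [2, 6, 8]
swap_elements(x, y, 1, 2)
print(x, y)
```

Key concept: parameter rebinding vs mutation.
Step by step:
`x = [7, 3, 1]` → x = [7, 3, 1]
`y = [4, 5, 6]` → y = [4, 5, 6]
`swap_contents(x, y)` → no visible change to tracked variables
`print(x, y)` → prints [7, 3, 1] [4, 5, 6]
`x = [6, 6, 5]` → x = [6, 6, 5]
`y = [2, 6, 8]` → y = [2, 6, 8]
`swap_elements(x, y, 1, 2)` → x = [6, 8, 5]; y = [2, 6, 6]
`print(x, y)` → prints [6, 8, 5] [2, 6, 6]

Answer:
[7, 3, 1] [4, 5, 6]
[6, 8, 5] [2, 6, 6]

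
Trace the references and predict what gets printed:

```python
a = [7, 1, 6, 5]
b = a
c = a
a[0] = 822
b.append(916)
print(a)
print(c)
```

Key concept: multiple aliases.
Step by step:
`a = [7, 1, 6, 5]` → a = [7, 1, 6, 5]
`b = a` → b = [7, 1, 6, 5] (same object as a)
`c = a` → c = [7, 1, 6, 5] (same object as a, b)
`a[0] = 822` → a = [822, 1, 6, 5] (same object as b, c); b = [822, 1, 6, 5] (same object as a, c); c = [822, 1, 6, 5] (same object as a, b)
`b.append(916)` → a = [822, 1, 6, 5, 916] (same object as b, c); b = [822, 1, 6, 5, 916] (same object as a, c); c = [822, 1, 6, 5, 916] (same object as a, b)
`print(a)` → prints [822, 1, 6, 5, 916]
`print(c)` → prints [822, 1, 6, 5, 916]

Answer:
[822, 1, 6, 5, 916]
[822, 1, 6, 5, 916]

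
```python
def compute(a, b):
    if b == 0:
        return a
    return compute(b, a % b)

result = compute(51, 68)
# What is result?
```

compute(51, 68) -> compute(68, 51) -> compute(51, 17) -> compute(17, 0) -> 17

Answer: 17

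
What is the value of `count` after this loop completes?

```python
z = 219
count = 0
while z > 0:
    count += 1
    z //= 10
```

Count digits by repeated division by 10
`count` takes the values: 0 → 1 → 2 → 3

Answer: 3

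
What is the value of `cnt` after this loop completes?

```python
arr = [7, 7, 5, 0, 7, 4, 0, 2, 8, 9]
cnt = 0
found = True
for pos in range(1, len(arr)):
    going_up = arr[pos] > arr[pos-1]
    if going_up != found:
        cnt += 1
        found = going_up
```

Count direction changes in [7, 7, 5, 0, 7, 4, 0, 2, 8, 9]
`cnt` takes the values: 0 → 1 → 2 → 3 → 4

Answer: 4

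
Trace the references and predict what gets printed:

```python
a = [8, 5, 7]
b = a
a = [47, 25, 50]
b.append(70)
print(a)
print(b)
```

Key concept: rebinding vs mutation: a is rebound to a new list, b still points at the original.
Step by step:
`a = [8, 5, 7]` → a = [8, 5, 7]
`b = a` → b = [8, 5, 7] (same object as a)
`a = [47, 25, 50]` → a = [47, 25, 50]
`b.append(70)` → b = [8, 5, 7, 70]
`print(a)` → prints [47, 25, 50]
`print(b)` → prints [8, 5, 7, 70]

Answer:
[47, 25, 50]
[8, 5, 7, 70]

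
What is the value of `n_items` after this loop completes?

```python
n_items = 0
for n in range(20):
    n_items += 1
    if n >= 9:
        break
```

Loop breaks when n reaches 9, n_items is 10
`n_items` takes the values: 0 → 1 → 2 → 3 → 4 → 5 → 6 → 7 → 8 → 9 → 10

Answer: 10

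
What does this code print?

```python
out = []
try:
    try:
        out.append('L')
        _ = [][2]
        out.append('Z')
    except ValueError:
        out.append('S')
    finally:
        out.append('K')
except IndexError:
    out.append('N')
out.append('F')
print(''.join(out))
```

Execution trace: 'L' (try body) → 'K' (finally) → 'N' (outer except IndexError) → 'F' (after the try/except). Output: LKNF

Answer: LKNF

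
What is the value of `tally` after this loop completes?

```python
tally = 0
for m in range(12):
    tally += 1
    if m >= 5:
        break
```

Loop breaks when m reaches 5, tally is 6
`tally` takes the values: 0 → 1 → 2 → 3 → 4 → 5 → 6

Answer: 6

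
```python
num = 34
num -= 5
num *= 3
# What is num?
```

Trace:
`num = 34` → num = 34
`num -= 5` → num = 29
`num *= 3` → num = 87
So num = 87

Answer: 87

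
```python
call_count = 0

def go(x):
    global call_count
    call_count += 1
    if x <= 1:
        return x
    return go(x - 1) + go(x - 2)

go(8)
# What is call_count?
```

Calls(x) = 1 + Calls(x-1) + Calls(x-2); Calls(0)=Calls(1)=1. For x=8 this gives 67.

Answer: 67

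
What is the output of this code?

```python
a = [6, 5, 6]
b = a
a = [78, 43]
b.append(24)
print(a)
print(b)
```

Key concept: rebinding vs mutation: a is rebound to a new list, b still points at the original.
Step by step:
`a = [6, 5, 6]` → a = [6, 5, 6]
`b = a` → b = [6, 5, 6] (same object as a)
`a = [78, 43]` → a = [78, 43]
`b.append(24)` → b = [6, 5, 6, 24]
`print(a)` → prints [78, 43]
`print(b)` → prints [6, 5, 6, 24]

Answer:
[78, 43]
[6, 5, 6, 24]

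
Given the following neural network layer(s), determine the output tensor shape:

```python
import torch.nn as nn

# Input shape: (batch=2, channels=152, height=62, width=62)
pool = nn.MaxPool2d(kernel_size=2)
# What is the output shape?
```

Input: (2, 152, 62, 62) -> Output: (2, 152, 31, 31)

Answer: (2, 152, 31, 31)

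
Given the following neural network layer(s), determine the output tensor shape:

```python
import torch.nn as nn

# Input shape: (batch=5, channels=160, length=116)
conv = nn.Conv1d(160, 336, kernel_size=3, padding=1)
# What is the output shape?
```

Input: (5, 160, 116) -> Output: (5, 336, 116)

Answer: (5, 336, 116)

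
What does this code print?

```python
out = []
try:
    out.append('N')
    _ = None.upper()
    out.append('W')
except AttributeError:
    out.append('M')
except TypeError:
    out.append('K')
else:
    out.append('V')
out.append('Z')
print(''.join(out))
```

Execution trace: 'N' (try body) → 'M' (except AttributeError) → 'Z' (after the try/except). Output: NMZ

Answer: NMZ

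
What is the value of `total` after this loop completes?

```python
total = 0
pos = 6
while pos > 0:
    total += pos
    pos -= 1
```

Sum 6 down to 1
`total` takes the values: 0 → 6 → 11 → 15 → 18 → 20 → 21

Answer: 21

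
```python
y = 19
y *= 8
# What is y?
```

Trace:
`y = 19` → y = 19
`y *= 8` → y = 152
So y = 152

Answer: 152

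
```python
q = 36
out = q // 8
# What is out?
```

Trace:
`q = 36` → q = 36
`out = q // 8` → out = 4
So out = 4

Answer: 4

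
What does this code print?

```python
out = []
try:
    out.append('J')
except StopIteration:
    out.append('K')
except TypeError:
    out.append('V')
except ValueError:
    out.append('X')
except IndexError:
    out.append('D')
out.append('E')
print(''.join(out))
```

Execution trace: 'J' (try body, no exception) → 'E' (after the try/except). Output: JE

Answer: JE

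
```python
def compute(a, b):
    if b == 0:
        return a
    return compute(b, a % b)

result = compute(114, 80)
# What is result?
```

compute(114, 80) -> compute(80, 34) -> compute(34, 12) -> compute(12, 10) -> compute(10, 2) -> compute(2, 0) -> 2

Answer: 2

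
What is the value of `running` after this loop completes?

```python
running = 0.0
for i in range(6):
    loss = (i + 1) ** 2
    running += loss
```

Sum of squared losses 1² + 2² + ... + 6²
`running` takes the values: 0.0 → 1.0 → 5.0 → 14.0 → 30.0 → 55.0 → 91.0

Answer: 91.0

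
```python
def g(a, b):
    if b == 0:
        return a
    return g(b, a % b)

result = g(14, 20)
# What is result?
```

g(14, 20) -> g(20, 14) -> g(14, 6) -> g(6, 2) -> g(2, 0) -> 2

Answer: 2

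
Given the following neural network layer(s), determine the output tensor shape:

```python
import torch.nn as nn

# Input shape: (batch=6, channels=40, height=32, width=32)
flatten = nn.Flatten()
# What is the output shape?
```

Input: (6, 40, 32, 32) -> Output: (6, 40960)

Answer: (6, 40960)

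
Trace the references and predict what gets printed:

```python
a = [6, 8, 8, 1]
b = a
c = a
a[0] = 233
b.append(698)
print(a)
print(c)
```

Key concept: multiple aliases.
Step by step:
`a = [6, 8, 8, 1]` → a = [6, 8, 8, 1]
`b = a` → b = [6, 8, 8, 1] (same object as a)
`c = a` → c = [6, 8, 8, 1] (same object as a, b)
`a[0] = 233` → a = [233, 8, 8, 1] (same object as b, c); b = [233, 8, 8, 1] (same object as a, c); c = [233, 8, 8, 1] (same object as a, b)
`b.append(698)` → a = [233, 8, 8, 1, 698] (same object as b, c); b = [233, 8, 8, 1, 698] (same object as a, c); c = [233, 8, 8, 1, 698] (same object as a, b)
`print(a)` → prints [233, 8, 8, 1, 698]
`print(c)` → prints [233, 8, 8, 1, 698]

Answer:
[233, 8, 8, 1, 698]
[233, 8, 8, 1, 698]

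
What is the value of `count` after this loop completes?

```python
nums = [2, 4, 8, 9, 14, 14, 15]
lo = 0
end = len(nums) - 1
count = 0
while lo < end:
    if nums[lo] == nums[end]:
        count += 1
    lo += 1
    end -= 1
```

Count matching pairs from ends
`count` takes the values: 0

Answer: 0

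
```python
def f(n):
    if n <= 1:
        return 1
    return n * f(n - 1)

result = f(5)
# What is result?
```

f(5) = 5 * 4 * 3 * 2 * 1 = 120

Answer: 120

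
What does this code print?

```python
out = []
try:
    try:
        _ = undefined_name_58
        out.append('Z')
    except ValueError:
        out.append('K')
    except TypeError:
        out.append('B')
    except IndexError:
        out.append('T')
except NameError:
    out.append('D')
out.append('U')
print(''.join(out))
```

Execution trace: 'D' (outer except NameError) → 'U' (after the try/except). Output: DU

Answer: DU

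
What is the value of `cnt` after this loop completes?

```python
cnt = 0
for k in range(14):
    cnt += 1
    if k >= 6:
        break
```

Loop breaks when k reaches 6, cnt is 7
`cnt` takes the values: 0 → 1 → 2 → 3 → 4 → 5 → 6 → 7

Answer: 7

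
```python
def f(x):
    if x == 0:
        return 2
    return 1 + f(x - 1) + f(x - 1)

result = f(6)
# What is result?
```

f(x) = 1 + 2·f(x-1), f(0)=2. Closed form: (2+1)·2^6 - 1 = 191.

Answer: 191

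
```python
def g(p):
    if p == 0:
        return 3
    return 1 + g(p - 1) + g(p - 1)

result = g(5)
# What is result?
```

g(p) = 1 + 2·g(p-1), g(0)=3. Closed form: (3+1)·2^5 - 1 = 127.

Answer: 127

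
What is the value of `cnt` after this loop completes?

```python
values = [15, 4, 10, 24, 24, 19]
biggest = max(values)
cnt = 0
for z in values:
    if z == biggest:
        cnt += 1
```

Count of max value 24 in [15, 4, 10, 24, 24, 19]
`cnt` takes the values: 0 → 1 → 2

Answer: 2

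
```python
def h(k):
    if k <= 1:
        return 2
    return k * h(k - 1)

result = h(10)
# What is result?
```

h(10) = 10 * 9 * 8 * 7 * 6 * 5 * 4 * 3 * 2 * 2 = 7257600

Answer: 7257600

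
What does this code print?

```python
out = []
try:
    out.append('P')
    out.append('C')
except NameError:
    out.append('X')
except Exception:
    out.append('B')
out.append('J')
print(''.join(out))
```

Execution trace: 'P' (try body) → 'C' (try body, no exception) → 'J' (after the try/except). Output: PCJ

Answer: PCJ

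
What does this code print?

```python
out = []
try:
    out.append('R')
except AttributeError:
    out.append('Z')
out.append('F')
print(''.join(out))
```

Execution trace: 'R' (try body, no exception) → 'F' (after the try/except). Output: RF

Answer: RF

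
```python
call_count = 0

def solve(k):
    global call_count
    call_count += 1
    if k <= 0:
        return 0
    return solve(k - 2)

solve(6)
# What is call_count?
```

Linear recursion stepping by 2: 4 calls from k=6 down to ≤0.

Answer: 4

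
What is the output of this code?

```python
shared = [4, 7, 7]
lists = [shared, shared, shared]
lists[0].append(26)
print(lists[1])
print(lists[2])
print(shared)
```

Key concept: list of same reference.
Step by step:
`shared = [4, 7, 7]` → shared = [4, 7, 7]
`lists = [shared, shared, shared]` → lists = [[4, 7, 7], [4, 7, 7], [4, 7, 7]]
`lists[0].append(26)` → shared = [4, 7, 7, 26]; lists = [[4, 7, 7, 26], [4, 7, 7, 26], [4, 7, 7, 26]]
`print(lists[1])` → prints [4, 7, 7, 26]
`print(lists[2])` → prints [4, 7, 7, 26]
`print(shared)` → prints [4, 7, 7, 26]

Answer:
[4, 7, 7, 26]
[4, 7, 7, 26]
[4, 7, 7, 26]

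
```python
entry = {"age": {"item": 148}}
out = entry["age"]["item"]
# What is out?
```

Trace:
`entry = {"age": {"item": 148}}` → entry = {'age': {'item': 148}}
`out = entry["age"]["item"]` → out = 148
So out = 148

Answer: 148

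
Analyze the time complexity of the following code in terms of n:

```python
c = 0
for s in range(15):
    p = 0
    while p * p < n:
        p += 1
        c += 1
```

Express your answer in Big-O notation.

Each loop level contributes: 1 × √n. Multiplying the contributions gives O(√n).

Answer: O(√n)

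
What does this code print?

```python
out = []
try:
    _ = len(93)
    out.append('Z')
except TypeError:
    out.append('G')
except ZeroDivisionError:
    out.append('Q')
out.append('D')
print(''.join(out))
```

Execution trace: 'G' (except TypeError) → 'D' (after the try/except). Output: GD

Answer: GD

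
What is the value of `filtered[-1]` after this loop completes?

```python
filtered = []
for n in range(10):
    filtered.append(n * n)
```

Last element of squares 0 to 9
`filtered` takes the values: [] → [0] → [0, 1] → [0, 1, 4] → [0, 1, 4, 9] → [0, 1, 4, 9, 16] → [0, 1, 4, 9, 16, 25] → [0, 1, 4, 9, 16, 25, 36] → [0, 1, 4, 9, 16, 25, 36, 49] → [0, 1, 4, 9, 16, 25, 36, 49, 64] → [0, 1, 4, 9, 16, 25, 36, 49, 64, 81]
So `filtered[-1]` = 81

Answer: 81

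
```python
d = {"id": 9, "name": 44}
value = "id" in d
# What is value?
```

Trace:
`d = {"id": 9, "name": 44}` → d = {'id': 9, 'name': 44}
`value = "id" in d` → value = True
So value = True

Answer: True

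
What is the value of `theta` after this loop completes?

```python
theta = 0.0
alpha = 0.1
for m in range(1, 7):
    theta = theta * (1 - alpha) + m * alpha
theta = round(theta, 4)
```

Moving average with lr=0.1
`theta` takes the values: 0.0 → 0.1 → 0.29 → 0.561 → 0.9049 → 1.31441 → 1.782969 → 1.783

Answer: 1.783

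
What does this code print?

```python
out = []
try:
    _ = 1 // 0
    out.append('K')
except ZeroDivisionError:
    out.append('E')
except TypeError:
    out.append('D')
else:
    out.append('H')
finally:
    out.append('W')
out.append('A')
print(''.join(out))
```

Execution trace: 'E' (except ZeroDivisionError) → 'W' (finally) → 'A' (after the try/except). Output: EWA

Answer: EWA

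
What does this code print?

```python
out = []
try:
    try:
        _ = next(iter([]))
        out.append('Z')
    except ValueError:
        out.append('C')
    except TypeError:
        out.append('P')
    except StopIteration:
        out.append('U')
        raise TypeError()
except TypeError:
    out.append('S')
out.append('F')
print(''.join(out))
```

Execution trace: 'U' (inner except StopIteration) → 'S' (outer except TypeError) → 'F' (after the try/except). Output: USF

Answer: USF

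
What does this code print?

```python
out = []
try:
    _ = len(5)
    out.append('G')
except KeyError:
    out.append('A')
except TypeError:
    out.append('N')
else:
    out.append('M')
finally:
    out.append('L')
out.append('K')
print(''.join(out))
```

Execution trace: 'N' (except TypeError) → 'L' (finally) → 'K' (after the try/except). Output: NLK

Answer: NLK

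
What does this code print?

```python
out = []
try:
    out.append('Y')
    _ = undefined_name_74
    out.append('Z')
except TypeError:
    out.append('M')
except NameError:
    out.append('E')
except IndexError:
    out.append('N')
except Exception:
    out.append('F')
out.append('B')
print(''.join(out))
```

Execution trace: 'Y' (try body) → 'E' (except NameError) → 'B' (after the try/except). Output: YEB

Answer: YEB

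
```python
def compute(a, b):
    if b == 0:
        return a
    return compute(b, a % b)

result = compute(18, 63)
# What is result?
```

compute(18, 63) -> compute(63, 18) -> compute(18, 9) -> compute(9, 0) -> 9

Answer: 9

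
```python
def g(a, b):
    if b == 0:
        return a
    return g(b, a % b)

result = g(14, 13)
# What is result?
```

g(14, 13) -> g(13, 1) -> g(1, 0) -> 1

Answer: 1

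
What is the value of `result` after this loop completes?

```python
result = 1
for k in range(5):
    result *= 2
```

2^5 = 32
`result` takes the values: 1 → 2 → 4 → 8 → 16 → 32

Answer: 32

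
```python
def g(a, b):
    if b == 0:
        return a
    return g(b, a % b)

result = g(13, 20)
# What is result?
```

g(13, 20) -> g(20, 13) -> g(13, 7) -> g(7, 6) -> g(6, 1) -> g(1, 0) -> 1

Answer: 1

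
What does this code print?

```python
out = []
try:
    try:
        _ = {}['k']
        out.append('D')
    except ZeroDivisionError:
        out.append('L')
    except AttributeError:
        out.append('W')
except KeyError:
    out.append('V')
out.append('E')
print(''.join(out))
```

Execution trace: 'V' (outer except KeyError) → 'E' (after the try/except). Output: VE

Answer: VE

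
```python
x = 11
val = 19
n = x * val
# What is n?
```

Trace:
`x = 11` → x = 11
`val = 19` → val = 19
`n = x * val` → n = 209
So n = 209

Answer: 209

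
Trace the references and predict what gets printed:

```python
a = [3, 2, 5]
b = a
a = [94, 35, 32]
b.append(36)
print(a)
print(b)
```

Key concept: rebinding vs mutation: a is rebound to a new list, b still points at the original.
Step by step:
`a = [3, 2, 5]` → a = [3, 2, 5]
`b = a` → b = [3, 2, 5] (same object as a)
`a = [94, 35, 32]` → a = [94, 35, 32]
`b.append(36)` → b = [3, 2, 5, 36]
`print(a)` → prints [94, 35, 32]
`print(b)` → prints [3, 2, 5, 36]

Answer:
[94, 35, 32]
[3, 2, 5, 36]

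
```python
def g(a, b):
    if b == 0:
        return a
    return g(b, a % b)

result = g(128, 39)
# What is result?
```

g(128, 39) -> g(39, 11) -> g(11, 6) -> g(6, 5) -> g(5, 1) -> g(1, 0) -> 1

Answer: 1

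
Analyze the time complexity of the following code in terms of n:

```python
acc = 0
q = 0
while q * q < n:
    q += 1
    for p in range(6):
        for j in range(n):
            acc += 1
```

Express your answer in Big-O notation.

Each loop level contributes: √n × 1 × n. Multiplying the contributions gives O(n√n).

Answer: O(n√n)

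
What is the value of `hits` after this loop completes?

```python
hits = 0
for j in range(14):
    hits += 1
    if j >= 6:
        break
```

Loop breaks when j reaches 6, hits is 7
`hits` takes the values: 0 → 1 → 2 → 3 → 4 → 5 → 6 → 7

Answer: 7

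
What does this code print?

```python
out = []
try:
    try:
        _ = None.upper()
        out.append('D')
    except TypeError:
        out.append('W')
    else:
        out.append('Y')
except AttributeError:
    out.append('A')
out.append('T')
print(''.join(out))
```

Execution trace: 'A' (outer except AttributeError) → 'T' (after the try/except). Output: AT

Answer: AT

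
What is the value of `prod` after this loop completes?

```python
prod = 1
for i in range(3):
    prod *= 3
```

3^3 = 27
`prod` takes the values: 1 → 3 → 9 → 27

Answer: 27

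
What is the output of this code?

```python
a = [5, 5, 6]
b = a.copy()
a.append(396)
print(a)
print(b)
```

Key concept: list.copy() creates independent copy.
Step by step:
`a = [5, 5, 6]` → a = [5, 5, 6]
`b = a.copy()` → b = [5, 5, 6]
`a.append(396)` → a = [5, 5, 6, 396]
`print(a)` → prints [5, 5, 6, 396]
`print(b)` → prints [5, 5, 6]

Answer:
[5, 5, 6, 396]
[5, 5, 6]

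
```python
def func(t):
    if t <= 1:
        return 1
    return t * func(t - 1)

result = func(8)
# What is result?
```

func(8) = 8 * 7 * 6 * 5 * 4 * 3 * 2 * 1 = 40320

Answer: 40320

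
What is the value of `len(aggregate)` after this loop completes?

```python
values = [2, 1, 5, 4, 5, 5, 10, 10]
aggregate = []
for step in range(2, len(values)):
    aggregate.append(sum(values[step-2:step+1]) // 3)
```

Number of 3-element averages
`aggregate` takes the values: [] → [2] → [2, 3] → [2, 3, 4] → [2, 3, 4, 4] → [2, 3, 4, 4, 6] → [2, 3, 4, 4, 6, 8]
So `len(aggregate)` = 6

Answer: 6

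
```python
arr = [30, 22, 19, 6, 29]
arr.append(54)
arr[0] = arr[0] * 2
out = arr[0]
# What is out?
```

Trace:
`arr = [30, 22, 19, 6, 29]` → arr = [30, 22, 19, 6, 29]
`arr.append(54)` → arr = [30, 22, 19, 6, 29, 54]
`arr[0] = arr[0] * 2` → arr = [60, 22, 19, 6, 29, 54]
`out = arr[0]` → out = 60
So out = 60

Answer: 60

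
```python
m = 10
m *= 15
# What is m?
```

Trace:
`m = 10` → m = 10
`m *= 15` → m = 150
So m = 150

Answer: 150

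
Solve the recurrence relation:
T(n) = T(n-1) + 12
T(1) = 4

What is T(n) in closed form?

Unrolling: T(n) = T(1) + 12·(n-1) = 4 + 12(n-1) = 12n - 8.

Answer: T(n) = 12n - 8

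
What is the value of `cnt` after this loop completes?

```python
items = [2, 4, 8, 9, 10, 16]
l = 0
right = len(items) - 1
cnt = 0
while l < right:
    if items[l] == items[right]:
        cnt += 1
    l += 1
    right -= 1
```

Count matching pairs from ends
`cnt` takes the values: 0

Answer: 0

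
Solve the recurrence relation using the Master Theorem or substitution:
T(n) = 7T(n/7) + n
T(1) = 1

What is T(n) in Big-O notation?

By Master Theorem: a=7, b=7, f(n)=n. Since log_7(7) = 1 and f(n) = Θ(n^1), Case 2 applies. T(n) = O(n log n).

Answer: O(n log n)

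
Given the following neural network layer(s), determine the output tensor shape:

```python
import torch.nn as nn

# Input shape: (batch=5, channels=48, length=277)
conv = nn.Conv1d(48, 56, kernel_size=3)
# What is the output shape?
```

Input: (5, 48, 277) -> Output: (5, 56, 275)

Answer: (5, 56, 275)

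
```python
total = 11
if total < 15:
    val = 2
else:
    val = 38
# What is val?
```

Trace:
`total = 11` → total = 11
`if total < 15: ...` → total < 15 is True → val = 2
So val = 2

Answer: 2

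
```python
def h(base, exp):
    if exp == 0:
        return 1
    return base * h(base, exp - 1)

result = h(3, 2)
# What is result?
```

h(3, 2) = 3 * 3 = 9

Answer: 9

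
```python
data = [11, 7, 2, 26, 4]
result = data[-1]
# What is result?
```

Trace:
`data = [11, 7, 2, 26, 4]` → data = [11, 7, 2, 26, 4]
`result = data[-1]` → result = 4
So result = 4

Answer: 4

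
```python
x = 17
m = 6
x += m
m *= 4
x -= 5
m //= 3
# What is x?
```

Trace:
`x = 17` → x = 17
`m = 6` → m = 6
`x += m` → x = 23
`m *= 4` → m = 24
`x -= 5` → x = 18
`m //= 3` → m = 8
So x = 18

Answer: 18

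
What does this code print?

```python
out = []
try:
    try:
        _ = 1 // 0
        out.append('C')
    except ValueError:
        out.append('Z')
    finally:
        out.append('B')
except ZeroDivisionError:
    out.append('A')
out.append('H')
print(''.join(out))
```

Execution trace: 'B' (finally) → 'A' (outer except ZeroDivisionError) → 'H' (after the try/except). Output: BAH

Answer: BAH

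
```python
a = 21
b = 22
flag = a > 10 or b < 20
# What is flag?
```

Trace:
`a = 21` → a = 21
`b = 22` → b = 22
`flag = a > 10 or b < 20` → flag = True
So flag = True

Answer: True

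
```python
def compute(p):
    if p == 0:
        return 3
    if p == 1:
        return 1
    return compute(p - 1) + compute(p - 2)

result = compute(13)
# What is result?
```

Build up from base cases: compute(0)=3, compute(1)=1, compute(2)=4, compute(3)=5, compute(4)=9, compute(5)=14, compute(6)=23, ..., compute(13)=665

Answer: 665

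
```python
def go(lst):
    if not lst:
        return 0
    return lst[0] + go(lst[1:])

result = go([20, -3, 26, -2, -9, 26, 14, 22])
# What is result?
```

20 + (-3) + 26 + (-2) + (-9) + 26 + 14 + 22 + 0 = 94

Answer: 94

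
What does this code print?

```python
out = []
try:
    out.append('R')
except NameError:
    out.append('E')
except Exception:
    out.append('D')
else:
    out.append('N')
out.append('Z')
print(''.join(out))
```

Execution trace: 'R' (try body, no exception) → 'N' (else) → 'Z' (after the try/except). Output: RNZ

Answer: RNZ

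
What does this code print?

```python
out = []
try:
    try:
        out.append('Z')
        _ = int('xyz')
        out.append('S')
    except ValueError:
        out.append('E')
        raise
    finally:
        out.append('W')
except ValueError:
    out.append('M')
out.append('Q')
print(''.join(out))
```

Execution trace: 'Z' (inner try body) → 'E' (inner except ValueError) → 'W' (inner finally) → 'M' (outer except ValueError) → 'Q' (after the try/except). Output: ZEWMQ

Answer: ZEWMQ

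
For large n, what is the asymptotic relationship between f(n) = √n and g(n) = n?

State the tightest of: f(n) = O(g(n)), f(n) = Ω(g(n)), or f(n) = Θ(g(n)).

√n vs n: f(n) = O(g(n)) but not Ω(g(n)) — n grows strictly faster than √n.

Answer: f(n) = O(g(n)) but not Ω(g(n)) — n grows strictly faster than √n.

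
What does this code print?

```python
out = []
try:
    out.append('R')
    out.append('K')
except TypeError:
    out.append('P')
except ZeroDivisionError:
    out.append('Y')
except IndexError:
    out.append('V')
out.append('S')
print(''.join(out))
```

Execution trace: 'R' (try body) → 'K' (try body, no exception) → 'S' (after the try/except). Output: RKS

Answer: RKS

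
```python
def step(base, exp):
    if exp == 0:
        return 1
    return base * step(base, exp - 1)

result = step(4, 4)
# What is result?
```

step(4, 4) = 4 * 4 * 4 * 4 = 256

Answer: 256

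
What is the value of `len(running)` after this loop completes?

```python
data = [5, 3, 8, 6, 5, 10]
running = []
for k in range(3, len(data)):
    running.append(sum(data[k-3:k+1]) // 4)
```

Number of 4-element averages
`running` takes the values: [] → [5] → [5, 5] → [5, 5, 7]
So `len(running)` = 3

Answer: 3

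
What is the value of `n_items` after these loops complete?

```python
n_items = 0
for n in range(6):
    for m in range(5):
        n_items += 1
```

6 * 5 = 30
`n_items` takes the values: 0 → 1 → 2 → 3 → 4 → 5 → 6 → 7 → 8 → 9 → 10 → 11 → 12 → 13 → 14 → 15 → 16 → 17 → 18 → 19 → 20 → 21 → 22 → 23 → 24 → 25 → 26 → 27 → 28 → 29 → 30

Answer: 30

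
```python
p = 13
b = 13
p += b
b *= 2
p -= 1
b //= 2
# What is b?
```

Trace:
`p = 13` → p = 13
`b = 13` → b = 13
`p += b` → p = 26
`b *= 2` → b = 26
`p -= 1` → p = 25
`b //= 2` → b = 13
So b = 13

Answer: 13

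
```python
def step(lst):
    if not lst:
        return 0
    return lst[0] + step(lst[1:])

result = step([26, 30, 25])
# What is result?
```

26 + 30 + 25 + 0 = 81

Answer: 81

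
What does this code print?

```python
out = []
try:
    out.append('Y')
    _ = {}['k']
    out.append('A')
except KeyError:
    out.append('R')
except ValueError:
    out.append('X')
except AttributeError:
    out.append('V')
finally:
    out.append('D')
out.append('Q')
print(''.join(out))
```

Execution trace: 'Y' (try body) → 'R' (except KeyError) → 'D' (finally) → 'Q' (after the try/except). Output: YRDQ

Answer: YRDQ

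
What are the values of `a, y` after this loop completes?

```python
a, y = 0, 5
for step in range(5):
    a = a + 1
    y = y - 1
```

a goes 0→5, y goes 5→0
`a, y` takes the values: (0, 5) → (1, 5) → (1, 4) → (2, 4) → (2, 3) → (3, 3) → (3, 2) → (4, 2) → (4, 1) → (5, 1) → (5, 0)

Answer: 5, 0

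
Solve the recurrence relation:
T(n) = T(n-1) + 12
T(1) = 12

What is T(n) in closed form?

Unrolling: T(n) = T(1) + 12·(n-1) = 12 + 12(n-1) = 12n.

Answer: T(n) = 12n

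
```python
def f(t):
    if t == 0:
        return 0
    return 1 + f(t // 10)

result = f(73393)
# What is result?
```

Count of digits of 73393: 5

Answer: 5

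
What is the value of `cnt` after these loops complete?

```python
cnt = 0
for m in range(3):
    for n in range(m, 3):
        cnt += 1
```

Upper triangle: 3 + 2 + ... + 1
`cnt` takes the values: 0 → 1 → 2 → 3 → 4 → 5 → 6

Answer: 6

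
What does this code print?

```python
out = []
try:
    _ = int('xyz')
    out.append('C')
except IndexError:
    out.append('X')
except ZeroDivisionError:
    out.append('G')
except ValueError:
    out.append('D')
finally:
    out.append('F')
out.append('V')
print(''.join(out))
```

Execution trace: 'D' (except ValueError) → 'F' (finally) → 'V' (after the try/except). Output: DFV

Answer: DFV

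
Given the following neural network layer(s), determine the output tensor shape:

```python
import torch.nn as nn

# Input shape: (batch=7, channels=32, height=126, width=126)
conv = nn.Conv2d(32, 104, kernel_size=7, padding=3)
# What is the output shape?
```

Input: (7, 32, 126, 126) -> Output: (7, 104, 126, 126)

Answer: (7, 104, 126, 126)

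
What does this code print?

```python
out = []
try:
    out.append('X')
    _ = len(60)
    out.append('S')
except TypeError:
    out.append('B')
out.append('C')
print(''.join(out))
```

Execution trace: 'X' (try body) → 'B' (except TypeError) → 'C' (after the try/except). Output: XBC

Answer: XBC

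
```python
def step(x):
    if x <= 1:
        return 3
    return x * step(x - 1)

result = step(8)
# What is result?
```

step(8) = 8 * 7 * 6 * 5 * 4 * 3 * 2 * 3 = 120960

Answer: 120960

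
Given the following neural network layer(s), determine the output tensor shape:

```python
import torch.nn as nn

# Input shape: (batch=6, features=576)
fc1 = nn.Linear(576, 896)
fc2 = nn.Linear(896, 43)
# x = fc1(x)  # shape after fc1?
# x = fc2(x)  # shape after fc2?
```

Input: (6, 576) -> after fc1: (6, 896) -> Output: (6, 43)

Answer: (6, 43)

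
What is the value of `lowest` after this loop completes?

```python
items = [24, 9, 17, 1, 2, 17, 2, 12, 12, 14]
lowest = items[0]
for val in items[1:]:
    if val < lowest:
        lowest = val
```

Minimum of [24, 9, 17, 1, 2, 17, 2, 12, 12, 14]
`lowest` takes the values: 24 → 9 → 1

Answer: 1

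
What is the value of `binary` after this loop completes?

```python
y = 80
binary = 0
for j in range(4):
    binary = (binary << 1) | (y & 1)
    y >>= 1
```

Reverse lowest 4 bits of 80
`binary` takes the values: 0

Answer: 0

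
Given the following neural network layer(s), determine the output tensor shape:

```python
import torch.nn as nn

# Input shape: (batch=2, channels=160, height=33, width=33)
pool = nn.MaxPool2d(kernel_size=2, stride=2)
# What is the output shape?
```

Input: (2, 160, 33, 33) -> Output: (2, 160, 16, 16)

Answer: (2, 160, 16, 16)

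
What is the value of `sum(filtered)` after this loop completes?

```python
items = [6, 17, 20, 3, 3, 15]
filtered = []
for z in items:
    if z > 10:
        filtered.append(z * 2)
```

Sum of doubled values > 10
`filtered` takes the values: [] → [34] → [34, 40] → [34, 40, 30]
So `sum(filtered)` = 104

Answer: 104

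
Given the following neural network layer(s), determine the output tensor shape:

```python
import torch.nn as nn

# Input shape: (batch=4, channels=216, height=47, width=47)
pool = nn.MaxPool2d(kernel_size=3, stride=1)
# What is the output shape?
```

Input: (4, 216, 47, 47) -> Output: (4, 216, 45, 45)

Answer: (4, 216, 45, 45)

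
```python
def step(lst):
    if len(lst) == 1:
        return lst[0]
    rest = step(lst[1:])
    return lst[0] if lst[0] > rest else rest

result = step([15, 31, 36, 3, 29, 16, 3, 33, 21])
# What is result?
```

Recursive max over [15, 31, 36, 3, 29, 16, 3, 33, 21] = 36

Answer: 36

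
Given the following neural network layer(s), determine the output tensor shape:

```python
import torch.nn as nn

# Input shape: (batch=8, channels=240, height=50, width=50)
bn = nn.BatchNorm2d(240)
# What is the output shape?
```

Input: (8, 240, 50, 50) -> Output: (8, 240, 50, 50)

Answer: (8, 240, 50, 50)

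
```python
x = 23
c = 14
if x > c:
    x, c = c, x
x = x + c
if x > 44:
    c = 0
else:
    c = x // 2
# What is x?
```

Trace:
`x = 23` → x = 23
`c = 14` → c = 14
`if x > c: ...` → x > c is True → x = 14; c = 23
`x = x + c` → x = 37
`if x > 44: ...` → x > 44 is False, take else branch → c = 18
So x = 37

Answer: 37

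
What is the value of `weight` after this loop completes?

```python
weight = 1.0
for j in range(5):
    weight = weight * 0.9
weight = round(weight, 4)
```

Exponential decay: 1.0 * 0.9^5
`weight` takes the values: 1.0 → 0.9 → 0.81 → 0.729 → 0.6561 → 0.59049 → 0.5905

Answer: 0.5905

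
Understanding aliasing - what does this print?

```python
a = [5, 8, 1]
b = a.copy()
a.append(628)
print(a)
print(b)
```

Key concept: list.copy() creates independent copy.
Step by step:
`a = [5, 8, 1]` → a = [5, 8, 1]
`b = a.copy()` → b = [5, 8, 1]
`a.append(628)` → a = [5, 8, 1, 628]
`print(a)` → prints [5, 8, 1, 628]
`print(b)` → prints [5, 8, 1]

Answer:
[5, 8, 1, 628]
[5, 8, 1]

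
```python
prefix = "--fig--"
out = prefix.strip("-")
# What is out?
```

Trace:
`prefix = "--fig--"` → prefix = '--fig--'
`out = prefix.strip("-")` → out = 'fig'
So out = 'fig'

Answer: 'fig'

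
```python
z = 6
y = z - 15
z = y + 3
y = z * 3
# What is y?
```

Trace:
`z = 6` → z = 6
`y = z - 15` → y = -9
`z = y + 3` → z = -6
`y = z * 3` → y = -18
So y = -18

Answer: -18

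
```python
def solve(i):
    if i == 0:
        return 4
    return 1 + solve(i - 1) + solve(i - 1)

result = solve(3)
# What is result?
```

solve(i) = 1 + 2·solve(i-1), solve(0)=4. Closed form: (4+1)·2^3 - 1 = 39.

Answer: 39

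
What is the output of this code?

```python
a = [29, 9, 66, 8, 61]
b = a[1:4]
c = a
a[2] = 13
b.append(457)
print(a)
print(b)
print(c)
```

Key concept: slice vs alias.
Step by step:
`a = [29, 9, 66, 8, 61]` → a = [29, 9, 66, 8, 61]
`b = a[1:4]` → b = [9, 66, 8]
`c = a` → c = [29, 9, 66, 8, 61] (same object as a)
`a[2] = 13` → a = [29, 9, 13, 8, 61] (same object as c); c = [29, 9, 13, 8, 61] (same object as a)
`b.append(457)` → b = [9, 66, 8, 457]
`print(a)` → prints [29, 9, 13, 8, 61]
`print(b)` → prints [9, 66, 8, 457]
`print(c)` → prints [29, 9, 13, 8, 61]

Answer:
[29, 9, 13, 8, 61]
[9, 66, 8, 457]
[29, 9, 13, 8, 61]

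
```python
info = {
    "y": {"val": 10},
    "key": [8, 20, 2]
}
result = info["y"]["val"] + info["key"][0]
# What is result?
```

Trace:
`info = { ...` → info = {'y': {'val': 10}, 'key': [8, 20, 2]}
`result = info["y"]["val"] + info["key"][0]` → result = 18
So result = 18

Answer: 18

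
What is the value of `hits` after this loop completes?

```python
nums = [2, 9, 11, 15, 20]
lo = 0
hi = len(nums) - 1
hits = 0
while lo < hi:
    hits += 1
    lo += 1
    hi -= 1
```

Iterations until pointers meet (list length 5)
`hits` takes the values: 0 → 1 → 2

Answer: 2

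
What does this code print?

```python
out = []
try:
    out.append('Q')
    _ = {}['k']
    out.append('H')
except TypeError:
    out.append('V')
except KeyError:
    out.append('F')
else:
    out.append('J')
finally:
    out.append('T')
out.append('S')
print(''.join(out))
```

Execution trace: 'Q' (try body) → 'F' (except KeyError) → 'T' (finally) → 'S' (after the try/except). Output: QFTS

Answer: QFTS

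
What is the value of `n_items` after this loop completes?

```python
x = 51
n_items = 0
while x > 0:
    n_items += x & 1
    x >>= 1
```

Count set bits in 51 (binary: 0b110011)
`n_items` takes the values: 0 → 1 → 2 → 3 → 4

Answer: 4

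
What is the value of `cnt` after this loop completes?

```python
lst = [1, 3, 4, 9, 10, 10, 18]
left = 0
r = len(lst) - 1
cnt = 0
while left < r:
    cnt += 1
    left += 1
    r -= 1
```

Iterations until pointers meet (list length 7)
`cnt` takes the values: 0 → 1 → 2 → 3

Answer: 3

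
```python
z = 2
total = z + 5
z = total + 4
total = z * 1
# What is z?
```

Trace:
`z = 2` → z = 2
`total = z + 5` → total = 7
`z = total + 4` → z = 11
`total = z * 1` → total = 11
So z = 11

Answer: 11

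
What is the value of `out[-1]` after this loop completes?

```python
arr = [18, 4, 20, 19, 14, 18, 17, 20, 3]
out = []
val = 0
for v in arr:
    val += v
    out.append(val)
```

Cumulative sum ends at 133
`out` takes the values: [] → [18] → [18, 22] → [18, 22, 42] → [18, 22, 42, 61] → [18, 22, 42, 61, 75] → [18, 22, 42, 61, 75, 93] → [18, 22, 42, 61, 75, 93, 110] → [18, 22, 42, 61, 75, 93, 110, 130] → [18, 22, 42, 61, 75, 93, 110, 130, 133]
So `out[-1]` = 133

Answer: 133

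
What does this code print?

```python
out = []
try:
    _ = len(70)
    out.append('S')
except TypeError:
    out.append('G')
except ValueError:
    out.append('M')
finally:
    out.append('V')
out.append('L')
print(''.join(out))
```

Execution trace: 'G' (except TypeError) → 'V' (finally) → 'L' (after the try/except). Output: GVL

Answer: GVL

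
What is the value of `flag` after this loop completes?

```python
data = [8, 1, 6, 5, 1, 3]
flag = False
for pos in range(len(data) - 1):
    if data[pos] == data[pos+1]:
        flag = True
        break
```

Check consecutive duplicates in [8, 1, 6, 5, 1, 3]
`flag` takes the values: False

Answer: False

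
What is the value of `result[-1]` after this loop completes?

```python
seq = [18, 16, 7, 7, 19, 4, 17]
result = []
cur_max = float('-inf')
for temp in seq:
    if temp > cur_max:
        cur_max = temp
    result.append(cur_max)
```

Running max ends at 19
`result` takes the values: [] → [18] → [18, 18] → [18, 18, 18] → [18, 18, 18, 18] → [18, 18, 18, 18, 19] → [18, 18, 18, 18, 19, 19] → [18, 18, 18, 18, 19, 19, 19]
So `result[-1]` = 19

Answer: 19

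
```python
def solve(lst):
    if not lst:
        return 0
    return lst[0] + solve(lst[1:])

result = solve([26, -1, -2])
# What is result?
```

26 + (-1) + (-2) + 0 = 23

Answer: 23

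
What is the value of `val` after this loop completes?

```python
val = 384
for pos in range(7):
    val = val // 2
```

Halve 7 times: 384 // 2^7 = 3
`val` takes the values: 384 → 192 → 96 → 48 → 24 → 12 → 6 → 3

Answer: 3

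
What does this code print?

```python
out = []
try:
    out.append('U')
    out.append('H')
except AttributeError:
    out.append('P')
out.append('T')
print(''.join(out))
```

Execution trace: 'U' (try body) → 'H' (try body, no exception) → 'T' (after the try/except). Output: UHT

Answer: UHT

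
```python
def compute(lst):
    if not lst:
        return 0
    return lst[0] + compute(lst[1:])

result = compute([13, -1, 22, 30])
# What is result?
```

13 + (-1) + 22 + 30 + 0 = 64

Answer: 64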